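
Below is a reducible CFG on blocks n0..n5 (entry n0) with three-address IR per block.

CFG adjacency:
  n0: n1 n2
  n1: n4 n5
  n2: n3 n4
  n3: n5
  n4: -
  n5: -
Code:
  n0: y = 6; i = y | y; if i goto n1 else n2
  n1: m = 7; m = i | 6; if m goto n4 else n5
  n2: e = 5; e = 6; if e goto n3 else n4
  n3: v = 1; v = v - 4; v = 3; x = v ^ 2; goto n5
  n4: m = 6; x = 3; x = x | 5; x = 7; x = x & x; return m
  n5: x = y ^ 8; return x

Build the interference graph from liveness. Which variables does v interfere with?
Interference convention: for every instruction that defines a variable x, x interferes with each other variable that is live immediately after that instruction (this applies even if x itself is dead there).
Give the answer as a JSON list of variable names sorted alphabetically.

Answer: ["y"]

Derivation:
def/use:
  n0 def {i,y} use ∅
  n1 def {m} use {i}
  n2 def {e} use ∅
  n3 def {v,x} use ∅
  n4 def {m,x} use ∅
  n5 def {x} use {y}

Backward fixpoint:
  n0 li=∅ lo={i,y}
  n1 li={i,y} lo={y}
  n2 li={y} lo={y}
  n3 li={y} lo={y}
  n4 li=∅ lo=∅
  n5 li={y} lo=∅

Interference:
  e: {y}
  i: {m,y}
  m: {i,x,y}
  v: {y}
  x: {m,y}
  y: {e,i,m,v,x}

N(v) = ["y"]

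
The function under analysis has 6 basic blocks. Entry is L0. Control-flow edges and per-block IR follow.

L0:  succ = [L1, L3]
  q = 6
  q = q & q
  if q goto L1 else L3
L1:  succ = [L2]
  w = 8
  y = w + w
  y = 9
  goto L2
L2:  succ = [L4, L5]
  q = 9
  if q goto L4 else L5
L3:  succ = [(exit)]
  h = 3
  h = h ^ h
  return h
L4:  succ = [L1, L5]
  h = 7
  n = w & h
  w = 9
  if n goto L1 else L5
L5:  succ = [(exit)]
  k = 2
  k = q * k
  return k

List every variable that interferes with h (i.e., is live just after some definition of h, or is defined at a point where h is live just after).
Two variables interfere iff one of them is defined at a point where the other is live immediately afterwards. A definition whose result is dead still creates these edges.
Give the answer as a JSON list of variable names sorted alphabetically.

Per-block:
  L0: def={q} ue=∅
  L1: def={w,y} ue=∅
  L2: def={q} ue=∅
  L3: def={h} ue=∅
  L4: def={h,n,w} ue={w}
  L5: def={k} ue={q}

Backward fixpoint:
  L0 li=∅ lo=∅
  L1 li=∅ lo={w}
  L2 li={w} lo={q,w}
  L3 li=∅ lo=∅
  L4 li={q,w} lo={q}
  L5 li={q} lo=∅

Interfere edges:
  h — {q,w}
  k — {q}
  n — {q,w}
  q — {h,k,n,w}
  w — {h,n,q,y}
  y — {w}

N(h) = ["q", "w"]

Answer: ["q", "w"]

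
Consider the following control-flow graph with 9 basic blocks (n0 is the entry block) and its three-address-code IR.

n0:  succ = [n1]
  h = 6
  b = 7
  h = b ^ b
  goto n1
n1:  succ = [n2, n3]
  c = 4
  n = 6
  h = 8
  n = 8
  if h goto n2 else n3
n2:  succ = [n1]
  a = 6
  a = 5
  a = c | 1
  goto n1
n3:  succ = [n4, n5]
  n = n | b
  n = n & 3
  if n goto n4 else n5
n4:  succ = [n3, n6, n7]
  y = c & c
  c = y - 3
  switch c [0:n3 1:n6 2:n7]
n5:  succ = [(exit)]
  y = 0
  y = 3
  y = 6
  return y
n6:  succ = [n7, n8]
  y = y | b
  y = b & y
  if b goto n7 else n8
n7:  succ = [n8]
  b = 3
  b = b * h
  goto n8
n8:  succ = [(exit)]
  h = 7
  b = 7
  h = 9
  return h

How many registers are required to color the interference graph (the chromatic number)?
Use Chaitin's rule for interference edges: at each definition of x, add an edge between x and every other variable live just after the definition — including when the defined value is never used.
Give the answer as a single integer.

Per-block:
  n0: {b,h} / ∅
  n1: {c,h,n} / ∅
  n2: {a} / {c}
  n3: {n} / {b,n}
  n4: {c,y} / {c}
  n5: {y} / ∅
  n6: {y} / {b,y}
  n7: {b} / {h}
  n8: {b,h} / ∅

Live sets:
  n0: in=∅ out={b}
  n1: in={b} out={b,c,h,n}
  n2: in={b,c} out={b}
  n3: in={b,c,h,n} out={b,c,h,n}
  n4: in={b,c,h,n} out={b,c,h,n,y}
  n5: in=∅ out=∅
  n6: in={b,h,y} out={h}
  n7: in={h} out=∅
  n8: in=∅ out=∅

Conflict graph:
  a — {b,c}
  b — {a,c,h,n,y}
  c — {a,b,h,n,y}
  h — {b,c,n,y}
  n — {b,c,h,y}
  y — {b,c,h,n}

Registers:
  clique {b,c,h,n,y} ⇒ need ≥ 5
  assign a→R2 b→R0 c→R1 h→R2 n→R3 y→R4 — no edge inside a register ⇒ χ ≤ 5
  χ = 5

Answer: 5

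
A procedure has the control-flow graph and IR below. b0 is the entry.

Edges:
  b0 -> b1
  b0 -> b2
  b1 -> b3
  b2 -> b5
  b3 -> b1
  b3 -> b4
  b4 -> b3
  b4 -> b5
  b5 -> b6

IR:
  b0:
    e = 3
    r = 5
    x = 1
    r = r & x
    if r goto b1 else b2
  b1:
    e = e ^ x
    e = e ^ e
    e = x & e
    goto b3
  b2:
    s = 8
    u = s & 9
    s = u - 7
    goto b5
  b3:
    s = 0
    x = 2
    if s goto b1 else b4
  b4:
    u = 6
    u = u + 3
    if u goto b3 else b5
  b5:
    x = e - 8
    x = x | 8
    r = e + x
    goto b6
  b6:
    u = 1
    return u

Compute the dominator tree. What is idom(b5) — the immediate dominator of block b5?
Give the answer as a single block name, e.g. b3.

Answer: b0

Analysis:
idom tree: b1←b0 b2←b0 b3←b1 b4←b3 b5←b0 b6←b5
Dom at joins:
  b1: preds {b0,b3}: {b0} ∩ {b0,b1,b3} = {b0}; idom=b0
  b3: preds {b1,b4}: {b0,b1} ∩ {b0,b1,b3,b4} = {b0,b1}; idom=b1
  b5: preds {b2,b4}: {b0,b2} ∩ {b0,b1,b3,b4} = {b0}; idom=b0

idom(b5) = b0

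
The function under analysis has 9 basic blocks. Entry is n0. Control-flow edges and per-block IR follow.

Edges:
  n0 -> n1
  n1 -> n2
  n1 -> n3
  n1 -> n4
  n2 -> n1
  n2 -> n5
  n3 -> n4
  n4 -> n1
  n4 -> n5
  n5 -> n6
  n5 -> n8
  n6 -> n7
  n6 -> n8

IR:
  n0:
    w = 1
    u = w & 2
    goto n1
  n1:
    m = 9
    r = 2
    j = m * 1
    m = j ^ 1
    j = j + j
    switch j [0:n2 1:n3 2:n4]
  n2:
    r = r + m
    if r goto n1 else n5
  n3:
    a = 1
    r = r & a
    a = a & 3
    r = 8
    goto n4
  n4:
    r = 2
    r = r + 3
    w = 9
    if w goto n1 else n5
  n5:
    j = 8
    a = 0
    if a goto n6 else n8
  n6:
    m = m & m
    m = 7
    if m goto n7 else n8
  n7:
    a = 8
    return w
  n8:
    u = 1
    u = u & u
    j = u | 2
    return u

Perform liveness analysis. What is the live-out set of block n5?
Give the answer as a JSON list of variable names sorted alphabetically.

Answer: ["m", "w"]

Analysis:
Per-block:
  n0: {u,w} / ∅
  n1: {j,m,r} / ∅
  n2: {r} / {m,r}
  n3: {a,r} / {r}
  n4: {r,w} / ∅
  n5: {a,j} / ∅
  n6: {m} / {m}
  n7: {a} / {w}
  n8: {j,u} / ∅

Live sets:
  live n0: ∅→{w}
  live n1: {w}→{m,r,w}
  live n2: {m,r,w}→{m,w}
  live n3: {m,r}→{m}
  live n4: {m}→{m,w}
  live n5: {m,w}→{m,w}
  live n6: {m,w}→{w}
  live n7: {w}→∅
  live n8: ∅→∅

live-out(n5) = ["m", "w"]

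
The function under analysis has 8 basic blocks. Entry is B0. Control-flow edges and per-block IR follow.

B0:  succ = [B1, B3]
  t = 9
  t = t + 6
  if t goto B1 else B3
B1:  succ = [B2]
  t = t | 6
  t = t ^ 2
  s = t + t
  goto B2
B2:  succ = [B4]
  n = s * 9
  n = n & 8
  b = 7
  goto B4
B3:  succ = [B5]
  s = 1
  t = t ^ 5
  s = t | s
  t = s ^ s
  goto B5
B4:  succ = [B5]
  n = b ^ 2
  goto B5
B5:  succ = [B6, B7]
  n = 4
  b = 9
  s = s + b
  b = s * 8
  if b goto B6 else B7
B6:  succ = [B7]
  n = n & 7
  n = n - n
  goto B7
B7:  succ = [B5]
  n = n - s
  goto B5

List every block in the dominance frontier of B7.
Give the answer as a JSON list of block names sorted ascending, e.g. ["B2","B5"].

Answer: ["B5"]

Working:
idom tree: B1←B0 B2←B1 B3←B0 B4←B2 B5←B0 B6←B5 B7←B5
Join-block Dom:
  B5: preds {B3,B4,B7}: {B0,B3} ∩ {B0,B1,B2,B4} ∩ {B0,B5,B7} = {B0}; idom=B0
  B7: preds {B5,B6}: {B0,B5} ∩ {B0,B5,B6} = {B0,B5}; idom=B5

DF derivation:
  B5←B3: walk B3 to B0
  B5←B4: walk B4→B2→B1 to B0
  B5←B7: walk B7→B5 to B0
  B7←B5: walk · to B5
  B7←B6: walk B6 to B5
  B0: DF=∅
  B1: DF={B5}
  B2: DF={B5}
  B3: DF={B5}
  B4: DF={B5}
  B5: DF={B5}
  B6: DF={B7}
  B7: DF={B5}

DF(B7) = ["B5"]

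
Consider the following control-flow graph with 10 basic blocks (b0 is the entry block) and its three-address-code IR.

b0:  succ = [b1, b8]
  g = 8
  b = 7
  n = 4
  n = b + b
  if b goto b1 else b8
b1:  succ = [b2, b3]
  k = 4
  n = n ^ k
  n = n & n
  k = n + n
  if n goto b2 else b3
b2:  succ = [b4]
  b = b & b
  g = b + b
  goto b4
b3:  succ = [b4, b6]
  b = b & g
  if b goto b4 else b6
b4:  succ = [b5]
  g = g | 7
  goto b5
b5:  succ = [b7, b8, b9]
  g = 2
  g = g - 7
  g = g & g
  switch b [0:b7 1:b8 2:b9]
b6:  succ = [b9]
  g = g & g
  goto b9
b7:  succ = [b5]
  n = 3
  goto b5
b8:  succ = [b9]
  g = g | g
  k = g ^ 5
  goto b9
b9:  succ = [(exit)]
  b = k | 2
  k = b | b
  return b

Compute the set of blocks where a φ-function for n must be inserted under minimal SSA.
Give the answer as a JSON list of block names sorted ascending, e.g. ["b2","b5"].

idom tree: b1←b0 b2←b1 b3←b1 b4←b1 b5←b4 b6←b3 b7←b5 b8←b0 b9←b0
Dom∩ at merges:
  b4: preds {b2,b3}: {b0,b1,b2} ∩ {b0,b1,b3} = {b0,b1}; idom=b1
  b5: preds {b4,b7}: {b0,b1,b4} ∩ {b0,b1,b4,b5,b7} = {b0,b1,b4}; idom=b4
  b8: preds {b0,b5}: {b0} ∩ {b0,b1,b4,b5} = {b0}; idom=b0
  b9: preds {b5,b6,b8}: {b0,b1,b4,b5} ∩ {b0,b1,b3,b6} ∩ {b0,b8} = {b0}; idom=b0

DF walk-up:
  join b4 pred b2: b2 stop@b1
  join b4 pred b3: b3 stop@b1
  join b5 pred b4: · stop@b4
  join b5 pred b7: b7→b5 stop@b4
  join b8 pred b0: · stop@b0
  join b8 pred b5: b5→b4→b1 stop@b0
  join b9 pred b5: b5→b4→b1 stop@b0
  join b9 pred b6: b6→b3→b1 stop@b0
  join b9 pred b8: b8 stop@b0
  b0 → ∅
  b1 → {b8,b9}
  b2 → {b4}
  b3 → {b4,b9}
  b4 → {b8,b9}
  b5 → {b5,b8,b9}
  b6 → {b9}
  b7 → {b5}
  b8 → {b9}
  b9 → ∅

φ for n: defs {b0,b1,b7}
  DF⁺ = {b5,b8,b9}

Answer: ["b5", "b8", "b9"]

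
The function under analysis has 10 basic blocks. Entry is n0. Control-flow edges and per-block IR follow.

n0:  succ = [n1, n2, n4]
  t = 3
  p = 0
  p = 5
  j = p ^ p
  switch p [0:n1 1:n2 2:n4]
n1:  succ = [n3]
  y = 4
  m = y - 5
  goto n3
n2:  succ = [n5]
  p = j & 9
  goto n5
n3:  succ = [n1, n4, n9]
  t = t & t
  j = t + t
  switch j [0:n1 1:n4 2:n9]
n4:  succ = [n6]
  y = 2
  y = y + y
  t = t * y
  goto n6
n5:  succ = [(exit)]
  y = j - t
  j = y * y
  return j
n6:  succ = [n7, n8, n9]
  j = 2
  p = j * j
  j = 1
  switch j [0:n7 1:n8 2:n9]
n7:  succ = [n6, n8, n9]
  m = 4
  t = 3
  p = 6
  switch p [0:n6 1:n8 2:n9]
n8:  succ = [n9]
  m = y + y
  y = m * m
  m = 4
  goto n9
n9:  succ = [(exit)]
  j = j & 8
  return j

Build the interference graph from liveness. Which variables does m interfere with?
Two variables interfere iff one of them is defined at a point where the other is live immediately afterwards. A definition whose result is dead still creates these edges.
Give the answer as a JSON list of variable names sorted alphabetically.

Answer: ["j", "t", "y"]

Analysis:
def/use:
  n0: def={j,p,t} ue=∅
  n1: def={m,y} ue=∅
  n2: def={p} ue={j}
  n3: def={j,t} ue={t}
  n4: def={t,y} ue={t}
  n5: def={j,y} ue={j,t}
  n6: def={j,p} ue=∅
  n7: def={m,p,t} ue=∅
  n8: def={m,y} ue={y}
  n9: def={j} ue={j}

Backward fixpoint:
  n0 li=∅ lo={j,t}
  n1 li={t} lo={t}
  n2 li={j,t} lo={j,t}
  n3 li={t} lo={j,t}
  n4 li={t} lo={y}
  n5 li={j,t} lo=∅
  n6 li={y} lo={j,y}
  n7 li={j,y} lo={j,y}
  n8 li={j,y} lo={j}
  n9 li={j} lo=∅

Conflict graph:
  j: {m,p,t,y}
  m: {j,t,y}
  p: {j,t,y}
  t: {j,m,p,y}
  y: {j,m,p,t}

N(m) = ["j", "t", "y"]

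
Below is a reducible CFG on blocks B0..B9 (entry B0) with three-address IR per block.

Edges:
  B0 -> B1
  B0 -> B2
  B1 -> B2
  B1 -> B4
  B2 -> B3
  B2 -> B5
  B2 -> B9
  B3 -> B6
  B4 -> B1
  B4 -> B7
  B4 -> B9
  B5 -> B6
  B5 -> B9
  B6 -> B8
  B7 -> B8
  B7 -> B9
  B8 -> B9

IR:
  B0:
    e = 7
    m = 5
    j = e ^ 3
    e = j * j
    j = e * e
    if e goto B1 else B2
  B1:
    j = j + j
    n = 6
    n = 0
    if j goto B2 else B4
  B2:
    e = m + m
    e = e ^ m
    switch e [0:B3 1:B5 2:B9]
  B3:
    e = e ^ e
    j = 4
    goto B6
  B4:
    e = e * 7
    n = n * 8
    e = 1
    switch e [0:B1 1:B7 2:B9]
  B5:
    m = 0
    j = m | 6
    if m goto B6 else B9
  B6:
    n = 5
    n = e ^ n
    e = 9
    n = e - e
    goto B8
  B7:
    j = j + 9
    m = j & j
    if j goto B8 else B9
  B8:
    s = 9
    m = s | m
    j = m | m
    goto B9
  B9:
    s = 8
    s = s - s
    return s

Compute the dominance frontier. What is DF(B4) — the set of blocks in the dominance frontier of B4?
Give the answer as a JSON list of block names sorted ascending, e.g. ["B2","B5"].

idom tree: B1←B0 B2←B0 B3←B2 B4←B1 B5←B2 B6←B2 B7←B4 B8←B0 B9←B0
Join-block Dom:
  B1: preds {B0,B4}: {B0} ∩ {B0,B1,B4} = {B0}; idom=B0
  B2: preds {B0,B1}: {B0} ∩ {B0,B1} = {B0}; idom=B0
  B6: preds {B3,B5}: {B0,B2,B3} ∩ {B0,B2,B5} = {B0,B2}; idom=B2
  B8: preds {B6,B7}: {B0,B2,B6} ∩ {B0,B1,B4,B7} = {B0}; idom=B0
  B9: preds {B2,B4,B5,B7,B8}: {B0,B2} ∩ {B0,B1,B4} ∩ {B0,B2,B5} ∩ {B0,B1,B4,B7} ∩ {B0,B8} = {B0}; idom=B0

DF walk-up:
  join B1 pred B0: · stop@B0
  join B1 pred B4: B4→B1 stop@B0
  join B2 pred B0: · stop@B0
  join B2 pred B1: B1 stop@B0
  join B6 pred B3: B3 stop@B2
  join B6 pred B5: B5 stop@B2
  join B8 pred B6: B6→B2 stop@B0
  join B8 pred B7: B7→B4→B1 stop@B0
  join B9 pred B2: B2 stop@B0
  join B9 pred B4: B4→B1 stop@B0
  join B9 pred B5: B5→B2 stop@B0
  join B9 pred B7: B7→B4→B1 stop@B0
  join B9 pred B8: B8 stop@B0
  B0: DF=∅
  B1: DF={B1,B2,B8,B9}
  B2: DF={B8,B9}
  B3: DF={B6}
  B4: DF={B1,B8,B9}
  B5: DF={B6,B9}
  B6: DF={B8}
  B7: DF={B8,B9}
  B8: DF={B9}
  B9: DF=∅

DF(B4) = ["B1", "B8", "B9"]

Answer: ["B1", "B8", "B9"]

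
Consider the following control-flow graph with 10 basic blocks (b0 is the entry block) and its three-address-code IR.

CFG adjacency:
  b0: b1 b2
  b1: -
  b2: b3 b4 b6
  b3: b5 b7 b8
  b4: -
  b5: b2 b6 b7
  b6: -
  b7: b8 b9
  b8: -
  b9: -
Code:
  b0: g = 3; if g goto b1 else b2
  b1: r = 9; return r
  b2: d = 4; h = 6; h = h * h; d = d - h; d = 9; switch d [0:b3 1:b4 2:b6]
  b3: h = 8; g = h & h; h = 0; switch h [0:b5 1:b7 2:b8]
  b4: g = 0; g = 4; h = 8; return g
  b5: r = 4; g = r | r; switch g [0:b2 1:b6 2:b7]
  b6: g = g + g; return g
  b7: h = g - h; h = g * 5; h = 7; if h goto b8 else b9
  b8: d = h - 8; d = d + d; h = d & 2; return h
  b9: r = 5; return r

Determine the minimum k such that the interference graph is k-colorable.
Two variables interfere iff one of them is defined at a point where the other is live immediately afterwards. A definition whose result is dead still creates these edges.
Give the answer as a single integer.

Per-block:
  b0 def {g} use ∅
  b1 def {r} use ∅
  b2 def {d,h} use ∅
  b3 def {g,h} use ∅
  b4 def {g,h} use ∅
  b5 def {g,r} use ∅
  b6 def {g} use {g}
  b7 def {h} use {g,h}
  b8 def {d,h} use {h}
  b9 def {r} use ∅

Live sets:
  live b0: ∅→{g}
  live b1: ∅→∅
  live b2: {g}→{g}
  live b3: ∅→{g,h}
  live b4: ∅→∅
  live b5: {h}→{g,h}
  live b6: {g}→∅
  live b7: {g,h}→{h}
  live b8: {h}→∅
  live b9: ∅→∅

Interfere edges:
  d — {g,h}
  g — {d,h}
  h — {d,g,r}
  r — {h}

Chromatic number:
  {d,g,h} pairwise interfere (3-clique) ⇒ χ ≥ 3
  3-colouring: c0={h}  c1={d,r}  c2={g}
  χ = 3

Answer: 3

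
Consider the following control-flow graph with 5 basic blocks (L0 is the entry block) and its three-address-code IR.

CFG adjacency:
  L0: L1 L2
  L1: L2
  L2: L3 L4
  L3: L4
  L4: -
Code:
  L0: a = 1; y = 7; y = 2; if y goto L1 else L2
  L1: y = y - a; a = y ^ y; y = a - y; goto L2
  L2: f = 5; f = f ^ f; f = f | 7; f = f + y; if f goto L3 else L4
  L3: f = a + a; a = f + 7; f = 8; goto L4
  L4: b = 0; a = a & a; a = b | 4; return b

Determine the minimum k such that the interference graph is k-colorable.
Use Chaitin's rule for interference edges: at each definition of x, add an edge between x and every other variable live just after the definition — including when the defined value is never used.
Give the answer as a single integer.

Answer: 3

Analysis:
Block summaries:
  L0: def={a,y} ue=∅
  L1: def={a,y} ue={a,y}
  L2: def={f} ue={y}
  L3: def={a,f} ue={a}
  L4: def={a,b} ue={a}

Liveness:
  live L0: ∅→{a,y}
  live L1: {a,y}→{a,y}
  live L2: {a,y}→{a}
  live L3: {a}→{a}
  live L4: {a}→∅

Interference:
  a↔{b,f,y}
  b↔{a}
  f↔{a,y}
  y↔{a,f}

Registers:
  lower bound: {a,f,y} mutually conflict ⇒ χ ≥ 3
  assign a→R0 b→R1 f→R1 y→R2 — no edge inside a register ⇒ χ ≤ 3
  χ = 3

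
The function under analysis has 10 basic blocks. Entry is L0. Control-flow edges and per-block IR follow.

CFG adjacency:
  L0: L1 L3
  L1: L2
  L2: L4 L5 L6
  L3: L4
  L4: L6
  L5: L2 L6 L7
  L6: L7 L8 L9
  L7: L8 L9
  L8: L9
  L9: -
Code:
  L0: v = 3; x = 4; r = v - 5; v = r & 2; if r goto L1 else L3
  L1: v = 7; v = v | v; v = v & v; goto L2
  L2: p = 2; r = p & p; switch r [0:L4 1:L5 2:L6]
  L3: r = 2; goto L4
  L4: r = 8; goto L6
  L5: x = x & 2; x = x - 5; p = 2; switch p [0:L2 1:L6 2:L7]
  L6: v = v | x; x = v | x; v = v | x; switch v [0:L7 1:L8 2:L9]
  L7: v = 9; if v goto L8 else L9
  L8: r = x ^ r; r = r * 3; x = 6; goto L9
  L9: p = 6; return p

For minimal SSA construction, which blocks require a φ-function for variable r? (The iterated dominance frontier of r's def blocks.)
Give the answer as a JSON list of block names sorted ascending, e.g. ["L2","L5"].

idom tree: L1←L0 L2←L1 L3←L0 L4←L0 L5←L2 L6←L0 L7←L0 L8←L0 L9←L0
Join-block Dom:
  L2: preds {L1,L5}: {L0,L1} ∩ {L0,L1,L2,L5} = {L0,L1}; idom=L1
  L4: preds {L2,L3}: {L0,L1,L2} ∩ {L0,L3} = {L0}; idom=L0
  L6: preds {L2,L4,L5}: {L0,L1,L2} ∩ {L0,L4} ∩ {L0,L1,L2,L5} = {L0}; idom=L0
  L7: preds {L5,L6}: {L0,L1,L2,L5} ∩ {L0,L6} = {L0}; idom=L0
  L8: preds {L6,L7}: {L0,L6} ∩ {L0,L7} = {L0}; idom=L0
  L9: preds {L6,L7,L8}: {L0,L6} ∩ {L0,L7} ∩ {L0,L8} = {L0}; idom=L0

Frontier:
  join L2 pred L1: · stop@L1
  join L2 pred L5: L5→L2 stop@L1
  join L4 pred L2: L2→L1 stop@L0
  join L4 pred L3: L3 stop@L0
  join L6 pred L2: L2→L1 stop@L0
  join L6 pred L4: L4 stop@L0
  join L6 pred L5: L5→L2→L1 stop@L0
  join L7 pred L5: L5→L2→L1 stop@L0
  join L7 pred L6: L6 stop@L0
  join L8 pred L6: L6 stop@L0
  join L8 pred L7: L7 stop@L0
  join L9 pred L6: L6 stop@L0
  join L9 pred L7: L7 stop@L0
  join L9 pred L8: L8 stop@L0
  L0 → ∅
  L1 → {L4,L6,L7}
  L2 → {L2,L4,L6,L7}
  L3 → {L4}
  L4 → {L6}
  L5 → {L2,L6,L7}
  L6 → {L7,L8,L9}
  L7 → {L8,L9}
  L8 → {L9}
  L9 → ∅

φ for r: defs {L0,L2,L3,L4,L8}
  DF⁺ = {L2,L4,L6,L7,L8,L9}

Answer: ["L2", "L4", "L6", "L7", "L8", "L9"]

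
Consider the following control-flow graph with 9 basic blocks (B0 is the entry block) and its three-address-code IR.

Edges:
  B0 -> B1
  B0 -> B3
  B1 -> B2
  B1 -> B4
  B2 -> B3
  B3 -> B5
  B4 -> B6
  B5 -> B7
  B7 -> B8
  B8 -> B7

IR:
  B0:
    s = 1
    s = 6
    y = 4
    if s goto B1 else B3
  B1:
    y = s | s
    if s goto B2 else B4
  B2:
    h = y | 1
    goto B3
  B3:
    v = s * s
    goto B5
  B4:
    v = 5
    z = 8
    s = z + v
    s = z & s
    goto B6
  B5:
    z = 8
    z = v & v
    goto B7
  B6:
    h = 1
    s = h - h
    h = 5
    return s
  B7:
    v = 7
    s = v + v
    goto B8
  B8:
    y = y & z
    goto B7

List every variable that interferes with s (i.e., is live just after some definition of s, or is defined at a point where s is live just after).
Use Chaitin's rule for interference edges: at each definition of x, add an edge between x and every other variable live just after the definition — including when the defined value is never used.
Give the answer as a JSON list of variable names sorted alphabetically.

Answer: ["h", "y", "z"]

Working:
def/use:
  B0: {s,y} / ∅
  B1: {y} / {s}
  B2: {h} / {y}
  B3: {v} / {s}
  B4: {s,v,z} / ∅
  B5: {z} / {v}
  B6: {h,s} / ∅
  B7: {s,v} / ∅
  B8: {y} / {y,z}

Liveness:
  B0: in=∅ out={s,y}
  B1: in={s} out={s,y}
  B2: in={s,y} out={s,y}
  B3: in={s,y} out={v,y}
  B4: in=∅ out=∅
  B5: in={v,y} out={y,z}
  B6: in=∅ out=∅
  B7: in={y,z} out={y,z}
  B8: in={y,z} out={y,z}

Interfere edges:
  h — {s,y}
  s — {h,y,z}
  v — {y,z}
  y — {h,s,v,z}
  z — {s,v,y}

N(s) = ["h", "y", "z"]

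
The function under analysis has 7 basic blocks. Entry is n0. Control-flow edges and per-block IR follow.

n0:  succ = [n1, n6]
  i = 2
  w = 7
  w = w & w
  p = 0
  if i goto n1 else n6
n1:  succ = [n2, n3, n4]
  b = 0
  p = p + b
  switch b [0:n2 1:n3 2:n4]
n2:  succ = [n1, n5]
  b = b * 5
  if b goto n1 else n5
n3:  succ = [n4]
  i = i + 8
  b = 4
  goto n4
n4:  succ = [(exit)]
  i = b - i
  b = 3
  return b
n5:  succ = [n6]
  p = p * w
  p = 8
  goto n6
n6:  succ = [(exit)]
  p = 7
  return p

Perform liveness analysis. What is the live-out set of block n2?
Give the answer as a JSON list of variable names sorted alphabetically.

Answer: ["i", "p", "w"]

Working:
Block summaries:
  n0: {i,p,w} / ∅
  n1: {b,p} / {p}
  n2: {b} / {b}
  n3: {b,i} / {i}
  n4: {b,i} / {b,i}
  n5: {p} / {p,w}
  n6: {p} / ∅

Liveness:
  n0: in=∅ out={i,p,w}
  n1: in={i,p,w} out={b,i,p,w}
  n2: in={b,i,p,w} out={i,p,w}
  n3: in={i} out={b,i}
  n4: in={b,i} out=∅
  n5: in={p,w} out=∅
  n6: in=∅ out=∅

live-out(n2) = ["i", "p", "w"]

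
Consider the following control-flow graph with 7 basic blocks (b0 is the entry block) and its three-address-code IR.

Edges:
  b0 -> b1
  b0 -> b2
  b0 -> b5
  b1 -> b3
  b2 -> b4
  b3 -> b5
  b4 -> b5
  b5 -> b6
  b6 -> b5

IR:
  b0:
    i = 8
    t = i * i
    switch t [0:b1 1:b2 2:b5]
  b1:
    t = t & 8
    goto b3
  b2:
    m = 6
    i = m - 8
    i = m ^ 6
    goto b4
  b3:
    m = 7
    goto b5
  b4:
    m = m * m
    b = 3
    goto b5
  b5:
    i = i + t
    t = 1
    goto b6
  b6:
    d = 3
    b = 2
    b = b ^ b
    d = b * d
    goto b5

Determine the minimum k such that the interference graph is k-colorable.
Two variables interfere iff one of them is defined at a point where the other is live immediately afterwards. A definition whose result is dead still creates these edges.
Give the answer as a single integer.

Block summaries:
  b0 def {i,t} use ∅
  b1 def {t} use {t}
  b2 def {i,m} use ∅
  b3 def {m} use ∅
  b4 def {b,m} use {m}
  b5 def {i,t} use {i,t}
  b6 def {b,d} use ∅

Liveness:
  live b0: ∅→{i,t}
  live b1: {i,t}→{i,t}
  live b2: {t}→{i,m,t}
  live b3: {i,t}→{i,t}
  live b4: {i,m,t}→{i,t}
  live b5: {i,t}→{i,t}
  live b6: {i,t}→{i,t}

Conflict graph:
  b↔{d,i,t}
  d↔{b,i,t}
  i↔{b,d,m,t}
  m↔{i,t}
  t↔{b,d,i,m}

Colouring:
  lower bound: {b,d,i,t} mutually conflict ⇒ χ ≥ 4
  assign b→R2 d→R3 i→R0 m→R2 t→R1 — no edge inside a register ⇒ χ ≤ 4
  χ = 4

Answer: 4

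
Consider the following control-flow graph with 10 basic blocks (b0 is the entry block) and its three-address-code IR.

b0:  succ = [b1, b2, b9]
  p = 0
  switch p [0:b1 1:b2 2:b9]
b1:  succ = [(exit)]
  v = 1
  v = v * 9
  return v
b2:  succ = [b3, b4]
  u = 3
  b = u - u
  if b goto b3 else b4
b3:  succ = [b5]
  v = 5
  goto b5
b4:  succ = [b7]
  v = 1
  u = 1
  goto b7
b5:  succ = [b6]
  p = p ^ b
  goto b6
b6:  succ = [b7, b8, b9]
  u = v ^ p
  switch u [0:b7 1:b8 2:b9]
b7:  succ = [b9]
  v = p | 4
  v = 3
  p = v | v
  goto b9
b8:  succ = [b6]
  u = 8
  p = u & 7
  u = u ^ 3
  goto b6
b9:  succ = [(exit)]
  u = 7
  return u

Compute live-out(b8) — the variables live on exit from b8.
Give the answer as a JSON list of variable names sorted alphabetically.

Block summaries:
  b0: def={p} ue=∅
  b1: def={v} ue=∅
  b2: def={b,u} ue=∅
  b3: def={v} ue=∅
  b4: def={u,v} ue=∅
  b5: def={p} ue={b,p}
  b6: def={u} ue={p,v}
  b7: def={p,v} ue={p}
  b8: def={p,u} ue=∅
  b9: def={u} ue=∅

Live sets:
  b0 li=∅ lo={p}
  b1 li=∅ lo=∅
  b2 li={p} lo={b,p}
  b3 li={b,p} lo={b,p,v}
  b4 li={p} lo={p}
  b5 li={b,p,v} lo={p,v}
  b6 li={p,v} lo={p,v}
  b7 li={p} lo=∅
  b8 li={v} lo={p,v}
  b9 li=∅ lo=∅

live-out(b8) = ["p", "v"]

Answer: ["p", "v"]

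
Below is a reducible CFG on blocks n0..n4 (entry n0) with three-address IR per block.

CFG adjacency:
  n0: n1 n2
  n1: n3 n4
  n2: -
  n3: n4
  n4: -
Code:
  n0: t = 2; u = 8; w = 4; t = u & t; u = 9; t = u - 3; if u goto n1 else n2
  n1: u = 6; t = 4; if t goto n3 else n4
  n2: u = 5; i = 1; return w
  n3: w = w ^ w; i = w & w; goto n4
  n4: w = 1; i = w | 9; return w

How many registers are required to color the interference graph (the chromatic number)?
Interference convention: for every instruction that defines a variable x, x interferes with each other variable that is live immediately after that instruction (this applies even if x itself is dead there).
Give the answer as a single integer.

Block summaries:
  n0: def={t,u,w} ue=∅
  n1: def={t,u} ue=∅
  n2: def={i,u} ue={w}
  n3: def={i,w} ue={w}
  n4: def={i,w} ue=∅

Live sets:
  live n0: ∅→{w}
  live n1: {w}→{w}
  live n2: {w}→∅
  live n3: {w}→∅
  live n4: ∅→∅

Conflict graph:
  i — {w}
  t — {u,w}
  u — {t,w}
  w — {i,t,u}

Registers:
  {t,u,w} pairwise interfere (3-clique) ⇒ χ ≥ 3
  assign i→c1 t→c1 u→c2 w→c0 — no edge inside a register ⇒ χ ≤ 3
  χ = 3

Answer: 3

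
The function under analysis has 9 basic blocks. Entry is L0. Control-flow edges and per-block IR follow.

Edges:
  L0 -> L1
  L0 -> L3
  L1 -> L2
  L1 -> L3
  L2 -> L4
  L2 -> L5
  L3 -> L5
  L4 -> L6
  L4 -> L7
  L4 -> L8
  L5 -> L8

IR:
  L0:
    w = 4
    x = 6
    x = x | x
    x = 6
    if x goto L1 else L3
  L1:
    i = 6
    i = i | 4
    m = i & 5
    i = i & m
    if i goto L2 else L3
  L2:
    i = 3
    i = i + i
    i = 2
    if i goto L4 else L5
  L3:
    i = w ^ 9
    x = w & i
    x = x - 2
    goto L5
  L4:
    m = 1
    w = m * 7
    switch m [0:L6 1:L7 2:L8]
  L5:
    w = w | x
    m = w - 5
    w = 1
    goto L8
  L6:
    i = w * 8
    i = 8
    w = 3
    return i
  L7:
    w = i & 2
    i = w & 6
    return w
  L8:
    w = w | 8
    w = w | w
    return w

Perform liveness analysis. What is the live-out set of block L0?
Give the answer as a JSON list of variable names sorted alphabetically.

Per-block:
  L0: def={w,x} ue=∅
  L1: def={i,m} ue=∅
  L2: def={i} ue=∅
  L3: def={i,x} ue={w}
  L4: def={m,w} ue=∅
  L5: def={m,w} ue={w,x}
  L6: def={i,w} ue={w}
  L7: def={i,w} ue={i}
  L8: def={w} ue={w}

Live sets:
  live L0: ∅→{w,x}
  live L1: {w,x}→{w,x}
  live L2: {w,x}→{i,w,x}
  live L3: {w}→{w,x}
  live L4: {i}→{i,w}
  live L5: {w,x}→{w}
  live L6: {w}→∅
  live L7: {i}→∅
  live L8: {w}→∅

live-out(L0) = ["w", "x"]

Answer: ["w", "x"]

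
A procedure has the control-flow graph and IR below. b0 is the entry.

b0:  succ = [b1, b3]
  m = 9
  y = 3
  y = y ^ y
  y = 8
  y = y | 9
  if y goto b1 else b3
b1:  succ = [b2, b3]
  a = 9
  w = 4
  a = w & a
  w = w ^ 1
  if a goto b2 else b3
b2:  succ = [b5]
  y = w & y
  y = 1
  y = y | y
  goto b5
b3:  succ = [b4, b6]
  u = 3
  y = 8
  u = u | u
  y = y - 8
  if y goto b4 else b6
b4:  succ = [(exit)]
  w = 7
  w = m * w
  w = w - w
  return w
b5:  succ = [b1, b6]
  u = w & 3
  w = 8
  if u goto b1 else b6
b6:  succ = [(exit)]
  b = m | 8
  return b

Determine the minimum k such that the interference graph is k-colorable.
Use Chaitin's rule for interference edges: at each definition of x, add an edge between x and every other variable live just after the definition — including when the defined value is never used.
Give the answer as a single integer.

def/use:
  b0 def {m,y} use ∅
  b1 def {a,w} use ∅
  b2 def {y} use {w,y}
  b3 def {u,y} use ∅
  b4 def {w} use {m}
  b5 def {u,w} use {w}
  b6 def {b} use {m}

Backward fixpoint:
  b0 li=∅ lo={m,y}
  b1 li={m,y} lo={m,w,y}
  b2 li={m,w,y} lo={m,w,y}
  b3 li={m} lo={m}
  b4 li={m} lo=∅
  b5 li={m,w,y} lo={m,y}
  b6 li={m} lo=∅

Interfere edges:
  a: {m,w,y}
  b: ∅
  m: {a,u,w,y}
  u: {m,w,y}
  w: {a,m,u,y}
  y: {a,m,u,w}

Chromatic number:
  {a,m,w,y} pairwise interfere (4-clique) ⇒ χ ≥ 4
  assign a→R3 b→R0 m→R0 u→R3 w→R1 y→R2 — no edge inside a register ⇒ χ ≤ 4
  χ = 4

Answer: 4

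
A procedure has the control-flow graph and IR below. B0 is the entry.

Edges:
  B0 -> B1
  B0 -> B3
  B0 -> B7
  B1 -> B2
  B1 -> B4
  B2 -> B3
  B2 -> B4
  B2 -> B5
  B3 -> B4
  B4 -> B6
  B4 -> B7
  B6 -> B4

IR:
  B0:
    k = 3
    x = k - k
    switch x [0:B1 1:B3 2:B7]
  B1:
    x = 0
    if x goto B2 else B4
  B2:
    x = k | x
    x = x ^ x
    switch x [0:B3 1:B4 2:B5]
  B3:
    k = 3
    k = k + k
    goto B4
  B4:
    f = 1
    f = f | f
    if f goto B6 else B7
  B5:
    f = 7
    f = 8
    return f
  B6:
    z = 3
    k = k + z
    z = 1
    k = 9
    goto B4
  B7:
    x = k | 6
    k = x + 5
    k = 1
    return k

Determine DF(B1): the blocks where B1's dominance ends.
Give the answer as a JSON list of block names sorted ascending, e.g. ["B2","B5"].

Answer: ["B3", "B4"]

Derivation:
idom tree: B1←B0 B2←B1 B3←B0 B4←B0 B5←B2 B6←B4 B7←B0
Dom at joins:
  B3: preds {B0,B2}: {B0} ∩ {B0,B1,B2} = {B0}; idom=B0
  B4: preds {B1,B2,B3,B6}: {B0,B1} ∩ {B0,B1,B2} ∩ {B0,B3} ∩ {B0,B4,B6} = {B0}; idom=B0
  B7: preds {B0,B4}: {B0} ∩ {B0,B4} = {B0}; idom=B0

Frontier:
  B3←B0: walk · to B0
  B3←B2: walk B2→B1 to B0
  B4←B1: walk B1 to B0
  B4←B2: walk B2→B1 to B0
  B4←B3: walk B3 to B0
  B4←B6: walk B6→B4 to B0
  B7←B0: walk · to B0
  B7←B4: walk B4 to B0
  B0: DF=∅
  B1: DF={B3,B4}
  B2: DF={B3,B4}
  B3: DF={B4}
  B4: DF={B4,B7}
  B5: DF=∅
  B6: DF={B4}
  B7: DF=∅

DF(B1) = ["B3", "B4"]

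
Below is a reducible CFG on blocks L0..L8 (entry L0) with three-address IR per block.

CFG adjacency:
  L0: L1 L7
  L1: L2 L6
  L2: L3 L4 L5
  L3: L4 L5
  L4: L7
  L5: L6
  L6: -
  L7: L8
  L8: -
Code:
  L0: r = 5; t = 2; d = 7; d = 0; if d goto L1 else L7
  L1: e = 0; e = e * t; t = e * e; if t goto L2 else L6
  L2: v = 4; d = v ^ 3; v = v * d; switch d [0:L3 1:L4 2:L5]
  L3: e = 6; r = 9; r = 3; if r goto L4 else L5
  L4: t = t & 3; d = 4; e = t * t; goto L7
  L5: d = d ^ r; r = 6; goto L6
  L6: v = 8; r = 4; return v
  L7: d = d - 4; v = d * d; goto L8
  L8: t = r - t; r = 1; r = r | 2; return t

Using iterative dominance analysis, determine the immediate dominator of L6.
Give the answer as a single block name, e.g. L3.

Answer: L1

Derivation:
idom tree: L1←L0 L2←L1 L3←L2 L4←L2 L5←L2 L6←L1 L7←L0 L8←L7
Dom at joins:
  L4: preds {L2,L3}: {L0,L1,L2} ∩ {L0,L1,L2,L3} = {L0,L1,L2}; idom=L2
  L5: preds {L2,L3}: {L0,L1,L2} ∩ {L0,L1,L2,L3} = {L0,L1,L2}; idom=L2
  L6: preds {L1,L5}: {L0,L1} ∩ {L0,L1,L2,L5} = {L0,L1}; idom=L1
  L7: preds {L0,L4}: {L0} ∩ {L0,L1,L2,L4} = {L0}; idom=L0

idom(L6) = L1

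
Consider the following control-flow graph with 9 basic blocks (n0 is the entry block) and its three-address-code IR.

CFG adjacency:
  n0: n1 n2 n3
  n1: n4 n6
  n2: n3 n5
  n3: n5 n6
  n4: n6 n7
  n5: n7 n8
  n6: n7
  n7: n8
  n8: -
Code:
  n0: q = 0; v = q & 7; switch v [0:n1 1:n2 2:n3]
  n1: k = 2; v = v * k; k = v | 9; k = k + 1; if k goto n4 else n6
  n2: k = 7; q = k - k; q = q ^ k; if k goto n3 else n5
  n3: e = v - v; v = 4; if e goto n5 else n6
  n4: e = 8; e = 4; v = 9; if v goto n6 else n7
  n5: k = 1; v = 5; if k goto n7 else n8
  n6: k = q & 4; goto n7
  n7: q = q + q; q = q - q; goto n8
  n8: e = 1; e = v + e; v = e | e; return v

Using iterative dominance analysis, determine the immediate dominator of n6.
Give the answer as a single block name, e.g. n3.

idom tree: n1←n0 n2←n0 n3←n0 n4←n1 n5←n0 n6←n0 n7←n0 n8←n0
Dom at joins:
  n3: preds {n0,n2}: {n0} ∩ {n0,n2} = {n0}; idom=n0
  n5: preds {n2,n3}: {n0,n2} ∩ {n0,n3} = {n0}; idom=n0
  n6: preds {n1,n3,n4}: {n0,n1} ∩ {n0,n3} ∩ {n0,n1,n4} = {n0}; idom=n0
  n7: preds {n4,n5,n6}: {n0,n1,n4} ∩ {n0,n5} ∩ {n0,n6} = {n0}; idom=n0
  n8: preds {n5,n7}: {n0,n5} ∩ {n0,n7} = {n0}; idom=n0

idom(n6) = n0

Answer: n0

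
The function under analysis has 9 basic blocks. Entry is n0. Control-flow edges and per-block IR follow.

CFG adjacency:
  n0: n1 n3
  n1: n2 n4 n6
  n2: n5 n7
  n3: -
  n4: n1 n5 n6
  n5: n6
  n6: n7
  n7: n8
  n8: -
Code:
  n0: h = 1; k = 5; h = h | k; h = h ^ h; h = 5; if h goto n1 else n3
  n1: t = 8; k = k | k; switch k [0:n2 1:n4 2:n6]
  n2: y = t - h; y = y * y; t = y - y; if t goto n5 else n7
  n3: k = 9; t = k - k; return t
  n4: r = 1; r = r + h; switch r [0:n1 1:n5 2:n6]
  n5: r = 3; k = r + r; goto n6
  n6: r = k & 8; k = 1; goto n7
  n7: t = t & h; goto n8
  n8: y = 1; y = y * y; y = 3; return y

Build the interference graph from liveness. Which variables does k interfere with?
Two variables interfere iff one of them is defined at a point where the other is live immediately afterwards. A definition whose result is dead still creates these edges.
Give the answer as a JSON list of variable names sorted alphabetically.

Answer: ["h", "r", "t"]

Derivation:
Block summaries:
  n0: def={h,k} ue=∅
  n1: def={k,t} ue={k}
  n2: def={t,y} ue={h,t}
  n3: def={k,t} ue=∅
  n4: def={r} ue={h}
  n5: def={k,r} ue=∅
  n6: def={k,r} ue={k}
  n7: def={t} ue={h,t}
  n8: def={y} ue=∅

Backward fixpoint:
  n0: in=∅ out={h,k}
  n1: in={h,k} out={h,k,t}
  n2: in={h,t} out={h,t}
  n3: in=∅ out=∅
  n4: in={h,k,t} out={h,k,t}
  n5: in={h,t} out={h,k,t}
  n6: in={h,k,t} out={h,t}
  n7: in={h,t} out=∅
  n8: in=∅ out=∅

Interference:
  h: {k,r,t,y}
  k: {h,r,t}
  r: {h,k,t}
  t: {h,k,r}
  y: {h}

N(k) = ["h", "r", "t"]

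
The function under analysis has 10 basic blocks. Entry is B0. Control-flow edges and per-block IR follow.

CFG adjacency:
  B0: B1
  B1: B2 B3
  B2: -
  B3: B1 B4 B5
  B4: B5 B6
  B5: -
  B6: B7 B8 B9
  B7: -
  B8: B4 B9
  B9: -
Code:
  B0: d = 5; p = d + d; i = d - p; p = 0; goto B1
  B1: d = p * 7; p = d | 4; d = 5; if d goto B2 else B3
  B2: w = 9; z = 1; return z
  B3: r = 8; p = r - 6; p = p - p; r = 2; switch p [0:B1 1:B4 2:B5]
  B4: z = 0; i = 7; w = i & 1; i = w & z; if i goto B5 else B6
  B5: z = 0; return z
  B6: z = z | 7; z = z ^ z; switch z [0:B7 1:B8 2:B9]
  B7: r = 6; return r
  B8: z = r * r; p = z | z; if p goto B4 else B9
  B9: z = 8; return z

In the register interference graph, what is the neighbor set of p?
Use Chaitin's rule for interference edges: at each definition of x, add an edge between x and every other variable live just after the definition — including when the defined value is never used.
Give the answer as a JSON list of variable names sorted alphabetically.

Answer: ["d", "r"]

Analysis:
Block summaries:
  B0: {d,i,p} / ∅
  B1: {d,p} / {p}
  B2: {w,z} / ∅
  B3: {p,r} / ∅
  B4: {i,w,z} / ∅
  B5: {z} / ∅
  B6: {z} / {z}
  B7: {r} / ∅
  B8: {p,z} / {r}
  B9: {z} / ∅

Live sets:
  B0 li=∅ lo={p}
  B1 li={p} lo=∅
  B2 li=∅ lo=∅
  B3 li=∅ lo={p,r}
  B4 li={r} lo={r,z}
  B5 li=∅ lo=∅
  B6 li={r,z} lo={r}
  B7 li=∅ lo=∅
  B8 li={r} lo={r}
  B9 li=∅ lo=∅

Interference:
  d — {p}
  i — {r,z}
  p — {d,r}
  r — {i,p,w,z}
  w — {r,z}
  z — {i,r,w}

N(p) = ["d", "r"]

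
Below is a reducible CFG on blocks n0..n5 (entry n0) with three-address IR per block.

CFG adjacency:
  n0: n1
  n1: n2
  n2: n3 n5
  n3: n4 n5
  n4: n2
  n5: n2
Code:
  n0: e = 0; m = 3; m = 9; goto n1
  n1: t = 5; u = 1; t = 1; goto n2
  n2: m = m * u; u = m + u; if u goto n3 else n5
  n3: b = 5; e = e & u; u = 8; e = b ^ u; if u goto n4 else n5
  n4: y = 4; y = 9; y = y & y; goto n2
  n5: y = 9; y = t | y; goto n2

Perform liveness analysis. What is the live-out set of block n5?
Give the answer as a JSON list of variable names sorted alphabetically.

Answer: ["e", "m", "t", "u"]

Working:
Per-block:
  n0 def {e,m} use ∅
  n1 def {t,u} use ∅
  n2 def {m,u} use {m,u}
  n3 def {b,e,u} use {e,u}
  n4 def {y} use ∅
  n5 def {y} use {t}

Liveness:
  n0 li=∅ lo={e,m}
  n1 li={e,m} lo={e,m,t,u}
  n2 li={e,m,t,u} lo={e,m,t,u}
  n3 li={e,m,t,u} lo={e,m,t,u}
  n4 li={e,m,t,u} lo={e,m,t,u}
  n5 li={e,m,t,u} lo={e,m,t,u}

live-out(n5) = ["e", "m", "t", "u"]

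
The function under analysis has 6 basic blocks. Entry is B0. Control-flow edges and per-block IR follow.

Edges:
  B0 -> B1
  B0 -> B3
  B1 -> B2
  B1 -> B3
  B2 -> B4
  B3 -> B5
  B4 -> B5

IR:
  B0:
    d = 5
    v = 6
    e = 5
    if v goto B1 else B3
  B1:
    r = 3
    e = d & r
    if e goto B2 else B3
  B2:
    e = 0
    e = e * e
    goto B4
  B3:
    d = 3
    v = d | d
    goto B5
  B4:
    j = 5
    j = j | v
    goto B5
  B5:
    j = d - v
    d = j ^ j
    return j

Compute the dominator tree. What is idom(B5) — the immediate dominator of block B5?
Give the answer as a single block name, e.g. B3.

idom tree: B1←B0 B2←B1 B3←B0 B4←B2 B5←B0
Join-block Dom:
  B3: preds {B0,B1}: {B0} ∩ {B0,B1} = {B0}; idom=B0
  B5: preds {B3,B4}: {B0,B3} ∩ {B0,B1,B2,B4} = {B0}; idom=B0

idom(B5) = B0

Answer: B0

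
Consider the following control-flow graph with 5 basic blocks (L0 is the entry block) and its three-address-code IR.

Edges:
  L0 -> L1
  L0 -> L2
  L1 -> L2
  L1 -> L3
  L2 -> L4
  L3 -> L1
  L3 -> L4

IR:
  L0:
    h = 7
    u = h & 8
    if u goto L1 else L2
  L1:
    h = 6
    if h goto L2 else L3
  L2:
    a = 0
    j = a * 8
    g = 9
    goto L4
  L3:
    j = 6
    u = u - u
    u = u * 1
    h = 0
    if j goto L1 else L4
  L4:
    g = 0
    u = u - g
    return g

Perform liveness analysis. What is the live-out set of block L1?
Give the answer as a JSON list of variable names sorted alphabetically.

Block summaries:
  L0: def={h,u} ue=∅
  L1: def={h} ue=∅
  L2: def={a,g,j} ue=∅
  L3: def={h,j,u} ue={u}
  L4: def={g,u} ue={u}

Backward fixpoint:
  L0 li=∅ lo={u}
  L1 li={u} lo={u}
  L2 li={u} lo={u}
  L3 li={u} lo={u}
  L4 li={u} lo=∅

live-out(L1) = ["u"]

Answer: ["u"]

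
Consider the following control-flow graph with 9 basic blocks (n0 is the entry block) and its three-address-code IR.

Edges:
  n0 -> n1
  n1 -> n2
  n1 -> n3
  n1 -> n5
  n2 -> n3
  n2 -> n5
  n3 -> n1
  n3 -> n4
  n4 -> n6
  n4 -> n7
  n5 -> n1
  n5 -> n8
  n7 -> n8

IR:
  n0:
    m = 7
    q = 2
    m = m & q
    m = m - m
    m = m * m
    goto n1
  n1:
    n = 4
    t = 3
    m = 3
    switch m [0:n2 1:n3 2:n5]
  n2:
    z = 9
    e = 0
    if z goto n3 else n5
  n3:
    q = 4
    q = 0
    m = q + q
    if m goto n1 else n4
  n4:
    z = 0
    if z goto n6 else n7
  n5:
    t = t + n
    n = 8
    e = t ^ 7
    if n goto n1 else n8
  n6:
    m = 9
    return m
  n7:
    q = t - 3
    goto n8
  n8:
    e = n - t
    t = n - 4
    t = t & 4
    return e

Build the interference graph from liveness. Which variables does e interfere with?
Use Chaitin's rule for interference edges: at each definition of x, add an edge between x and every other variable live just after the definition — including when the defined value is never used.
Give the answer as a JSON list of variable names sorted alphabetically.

Answer: ["n", "t", "z"]

Derivation:
def/use:
  n0: {m,q} / ∅
  n1: {m,n,t} / ∅
  n2: {e,z} / ∅
  n3: {m,q} / ∅
  n4: {z} / ∅
  n5: {e,n,t} / {n,t}
  n6: {m} / ∅
  n7: {q} / {t}
  n8: {e,t} / {n,t}

Backward fixpoint:
  live n0: ∅→∅
  live n1: ∅→{n,t}
  live n2: {n,t}→{n,t}
  live n3: {n,t}→{n,t}
  live n4: {n,t}→{n,t}
  live n5: {n,t}→{n,t}
  live n6: ∅→∅
  live n7: {n,t}→{n,t}
  live n8: {n,t}→∅

Interference:
  e: {n,t,z}
  m: {n,q,t}
  n: {e,m,q,t,z}
  q: {m,n,t}
  t: {e,m,n,q,z}
  z: {e,n,t}

N(e) = ["n", "t", "z"]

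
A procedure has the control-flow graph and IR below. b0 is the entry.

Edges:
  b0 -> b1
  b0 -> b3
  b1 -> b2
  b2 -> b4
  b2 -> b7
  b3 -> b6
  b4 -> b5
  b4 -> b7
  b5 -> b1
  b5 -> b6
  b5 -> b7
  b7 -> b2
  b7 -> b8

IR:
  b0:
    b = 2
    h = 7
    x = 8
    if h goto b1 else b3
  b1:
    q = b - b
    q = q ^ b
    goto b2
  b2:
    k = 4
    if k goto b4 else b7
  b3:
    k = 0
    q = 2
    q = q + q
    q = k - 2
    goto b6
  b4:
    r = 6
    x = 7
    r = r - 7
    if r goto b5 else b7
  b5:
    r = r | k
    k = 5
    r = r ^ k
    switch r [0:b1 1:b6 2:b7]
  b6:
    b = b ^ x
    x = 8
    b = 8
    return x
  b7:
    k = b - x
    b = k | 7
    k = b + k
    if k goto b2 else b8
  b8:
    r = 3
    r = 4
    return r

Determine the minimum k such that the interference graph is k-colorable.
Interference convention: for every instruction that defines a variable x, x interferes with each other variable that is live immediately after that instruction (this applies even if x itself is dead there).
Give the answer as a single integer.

def/use:
  b0 def {b,h,x} use ∅
  b1 def {q} use {b}
  b2 def {k} use ∅
  b3 def {k,q} use ∅
  b4 def {r,x} use ∅
  b5 def {k,r} use {k,r}
  b6 def {b,x} use {b,x}
  b7 def {b,k} use {b,x}
  b8 def {r} use ∅

Backward fixpoint:
  b0 li=∅ lo={b,x}
  b1 li={b,x} lo={b,x}
  b2 li={b,x} lo={b,k,x}
  b3 li={b,x} lo={b,x}
  b4 li={b,k} lo={b,k,r,x}
  b5 li={b,k,r,x} lo={b,x}
  b6 li={b,x} lo=∅
  b7 li={b,x} lo={b,x}
  b8 li=∅ lo=∅

Conflict graph:
  b — {h,k,q,r,x}
  h — {b,x}
  k — {b,q,r,x}
  q — {b,k,x}
  r — {b,k,x}
  x — {b,h,k,q,r}

Chromatic number:
  {b,k,q,x} pairwise interfere (4-clique) ⇒ χ ≥ 4
  assign b→c0 h→c2 k→c2 q→c3 r→c3 x→c1 — no edge inside a register ⇒ χ ≤ 4
  χ = 4

Answer: 4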